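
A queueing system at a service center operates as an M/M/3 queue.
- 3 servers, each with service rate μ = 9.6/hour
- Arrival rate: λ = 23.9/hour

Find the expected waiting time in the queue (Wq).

Traffic intensity: ρ = λ/(cμ) = 23.9/(3×9.6) = 0.8299
Since ρ = 0.8299 < 1, system is stable.
Offered load a = λ/μ = cρ = 23.9/9.6 = 2.4896
P₀ = [ Σₙ₌₀^2 aⁿ/n! + a^3/(3!(1-ρ)) ]⁻¹
Σ = a^0/0! + a^1/1! + a^2/2! = 1.0000 + 2.4896 + 3.0990 = 6.5886
a^3/(3!(1-ρ)) = 15.4305/(6 × 0.170139) = 15.1156
P₀ = 1/(6.5886 + 15.1156) = 0.04607
Lq = P₀·a^3·ρ / (3!(1-ρ)²) = 0.046074 × 15.4305 × 0.82986 / (6 × 0.028947) = 3.3969
Wq = Lq/λ = 3.3969/23.9 = 0.1421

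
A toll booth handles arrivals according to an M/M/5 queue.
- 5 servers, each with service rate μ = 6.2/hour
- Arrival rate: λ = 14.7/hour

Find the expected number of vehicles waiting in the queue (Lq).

Traffic intensity: ρ = λ/(cμ) = 14.7/(5×6.2) = 0.4742
Since ρ = 0.4742 < 1, system is stable.
Offered load a = λ/μ = cρ = 14.7/6.2 = 2.3710
P₀ = [ Σₙ₌₀^4 aⁿ/n! + a^5/(5!(1-ρ)) ]⁻¹
Σ = a^0/0! + a^1/1! + a^2/2! + a^3/3! + a^4/4! = 1.0000 + 2.3710 + 2.8107 + 2.2214 + 1.3167 = 9.7198
a^5/(5!(1-ρ)) = 74.9253/(120 × 0.5258) = 1.1875
P₀ = 1/(9.7198 + 1.1875) = 0.09168
Lq = P₀·a^5·ρ / (5!(1-ρ)²) = 0.091682 × 74.9253 × 0.47419 / (120 × 0.27647) = 0.09818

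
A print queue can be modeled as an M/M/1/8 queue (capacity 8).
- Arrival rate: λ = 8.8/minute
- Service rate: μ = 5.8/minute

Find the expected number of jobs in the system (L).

ρ = λ/μ = 8.8/5.8 = 1.51724
P₀ = (1-ρ)/(1-ρ^(K+1)) = (1-1.51724)/(1-1.51724^9) = -0.5172/-41.6077 = 0.01243
P_K = P₀×ρ^K = 0.01243 × 1.51724^8 = 0.01243 × 28.0824 = 0.3491
L = ρ[1 - (K+1)ρ^K + Kρ^(K+1)] / [(1-ρ)(1-ρ^(K+1))]
L = 1.51724 × (1 - 9×28.0824 + 8×42.6077) / ((1 - 1.51724) × (1 - 42.6077)) = 6.2830 jobs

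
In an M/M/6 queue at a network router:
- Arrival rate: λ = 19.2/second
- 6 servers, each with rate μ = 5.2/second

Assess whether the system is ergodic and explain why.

Stability requires ρ = λ/(cμ) < 1
ρ = 19.2/(6 × 5.2) = 19.2/31.20 = 0.6154
Since 0.6154 < 1, the system is STABLE.
The servers are busy 61.54% of the time.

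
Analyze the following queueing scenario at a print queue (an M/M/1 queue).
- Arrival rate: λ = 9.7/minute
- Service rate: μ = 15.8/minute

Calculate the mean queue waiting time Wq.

First, compute utilization: ρ = λ/μ = 9.7/15.8 = 0.6139
For M/M/1: Wq = λ/(μ(μ-λ))
Wq = 9.7/(15.8 × (15.8-9.7))
Wq = 9.7/(15.8 × 6.10)
Wq = 0.1006 minutes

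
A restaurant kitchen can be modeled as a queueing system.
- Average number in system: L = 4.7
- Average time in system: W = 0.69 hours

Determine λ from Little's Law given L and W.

Little's Law: L = λW, so λ = L/W
λ = 4.7/0.69 = 6.8116 orders/hour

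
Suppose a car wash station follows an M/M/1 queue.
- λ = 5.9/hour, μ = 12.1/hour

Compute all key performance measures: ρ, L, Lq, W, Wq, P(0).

Step 1: ρ = λ/μ = 5.9/12.1 = 0.4876
Step 2: L = λ/(μ-λ) = 5.9/6.20 = 0.9516
Step 3: Lq = λ²/(μ(μ-λ)) = 34.81/(12.1×6.20) = 0.4640
Step 4: W = 1/(μ-λ) = 1/6.20 = 0.16129
Step 5: Wq = λ/(μ(μ-λ)) = 5.9/(12.1×6.20) = 0.07865
Step 6: P(0) = 1-ρ = 0.5124
Verify: L = λW = 5.9×0.16129 = 0.9516 ✔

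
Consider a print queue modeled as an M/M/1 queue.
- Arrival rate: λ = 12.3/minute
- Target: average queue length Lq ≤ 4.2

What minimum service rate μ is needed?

For M/M/1: Lq = λ²/(μ(μ-λ))
Need Lq ≤ 4.2, i.e. μ(μ-λ) ≥ λ²/4.2
μ² - 12.3μ - 151.29/4.2 ≥ 0  →  μ² - 12.3μ - 36.02143 ≥ 0
Quadratic formula (positive root): μ = [λ + √(λ² + 4×36.02143)]/2
Discriminant: 151.29 + 4×36.02143 = 295.3757, √295.3757 = 17.1865
μ ≥ (12.3 + 17.1865)/2 = 14.7432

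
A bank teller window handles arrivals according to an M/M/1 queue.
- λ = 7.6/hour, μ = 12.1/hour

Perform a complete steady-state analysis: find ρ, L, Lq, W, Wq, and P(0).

Step 1: ρ = λ/μ = 7.6/12.1 = 0.6281
Step 2: L = λ/(μ-λ) = 7.6/4.50 = 1.6889
Step 3: Lq = λ²/(μ(μ-λ)) = 57.76/(12.1×4.50) = 1.0608
Step 4: W = 1/(μ-λ) = 1/4.50 = 0.22222
Step 5: Wq = λ/(μ(μ-λ)) = 7.6/(12.1×4.50) = 0.1396
Step 6: P(0) = 1-ρ = 0.3719
Verify: L = λW = 7.6×0.22222 = 1.6889 ✔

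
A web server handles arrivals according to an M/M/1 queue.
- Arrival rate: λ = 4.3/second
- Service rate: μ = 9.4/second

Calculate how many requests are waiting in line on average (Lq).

ρ = λ/μ = 4.3/9.4 = 0.4574
For M/M/1: Lq = λ²/(μ(μ-λ))
Lq = 18.49/(9.4 × 5.10)
Lq = 0.3857 requests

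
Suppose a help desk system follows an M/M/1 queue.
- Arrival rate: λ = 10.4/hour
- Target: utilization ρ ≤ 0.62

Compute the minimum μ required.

ρ = λ/μ, so μ = λ/ρ
μ ≥ 10.4/0.62 = 16.7742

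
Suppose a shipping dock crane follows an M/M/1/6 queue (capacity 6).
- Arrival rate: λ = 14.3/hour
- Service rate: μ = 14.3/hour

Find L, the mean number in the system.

ρ = λ/μ = 14.3/14.3 = 1 exactly.
With ρ = 1 the usual (1-ρ)/(1-ρ^(K+1)) form is 0/0; instead every state 0..K is equally likely.
P₀ = 1/(K+1) = 1/7 = 0.1429
P_K = P₀×ρ^K = P₀ = 0.1429
L = K/2 = 6/2 = 3.0000 containers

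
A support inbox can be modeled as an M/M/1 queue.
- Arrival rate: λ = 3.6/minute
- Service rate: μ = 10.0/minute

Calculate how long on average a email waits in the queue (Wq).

First, compute utilization: ρ = λ/μ = 3.6/10.0 = 0.3600
For M/M/1: Wq = λ/(μ(μ-λ))
Wq = 3.6/(10.0 × (10.0-3.6))
Wq = 3.6/(10.0 × 6.40)
Wq = 0.05625 minutes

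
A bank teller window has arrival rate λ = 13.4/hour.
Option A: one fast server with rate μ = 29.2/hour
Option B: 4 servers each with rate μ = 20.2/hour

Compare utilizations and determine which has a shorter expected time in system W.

Option A: single server μ = 29.2 (M/M/1)
  ρ_A = 13.4/29.2 = 0.4589
  W_A = 1/(μ-λ) = 1/(29.2-13.4) = 1/15.80 = 0.06329

Option B: 4 servers μ = 20.2 (M/M/4)
  ρ_B = λ/(cμ) = 13.4/(4×20.2) = 0.1658
  Offered load a = λ/μ = cρ = 13.4/20.2 = 0.6634
  P₀ = [ Σₙ₌₀^3 aⁿ/n! + a^4/(4!(1-ρ)) ]⁻¹
  Σ = a^0/0! + a^1/1! + a^2/2! + a^3/3! = 1.00000 + 0.663366 + 0.220027 + 0.0486529 = 1.9320
  a^4/(4!(1-ρ)) = 0.19365/(24 × 0.83416) = 0.009673
  P₀ = 1/(1.9320 + 0.009673) = 0.5150
  Lq = P₀·a^4·ρ / (4!(1-ρ)²) = 0.51501 × 0.19365 × 0.16584 / (24 × 0.69582) = 0.0009904
  Wq_B = Lq/λ = 0.000990404/13.4 = 0.000073911
  W_B = Wq_B + 1/μ = 0.000073911 + 0.049505 = 0.04958

Since W_B = 0.04958 < W_A = 0.06329, Option B (multiple servers) has the shorter time in system.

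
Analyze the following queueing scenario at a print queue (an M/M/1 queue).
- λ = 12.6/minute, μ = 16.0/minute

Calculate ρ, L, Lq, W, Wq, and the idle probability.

Step 1: ρ = λ/μ = 12.6/16.0 = 0.7875
Step 2: L = λ/(μ-λ) = 12.6/3.40 = 3.7059
Step 3: Lq = λ²/(μ(μ-λ)) = 158.76/(16.0×3.40) = 2.9184
Step 4: W = 1/(μ-λ) = 1/3.40 = 0.29412
Step 5: Wq = λ/(μ(μ-λ)) = 12.6/(16.0×3.40) = 0.2316
Step 6: P(0) = 1-ρ = 0.2125
Verify: L = λW = 12.6×0.29412 = 3.7059 ✔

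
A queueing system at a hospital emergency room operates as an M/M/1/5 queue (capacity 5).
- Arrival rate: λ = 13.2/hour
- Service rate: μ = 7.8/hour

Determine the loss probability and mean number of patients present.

ρ = λ/μ = 13.2/7.8 = 1.6923
P₀ = (1-ρ)/(1-ρ^(K+1)) = (1-1.6923)/(1-1.6923^6) = -0.6923/-22.4890 = 0.03078
P_K = P₀×ρ^K = 0.030784 × 1.6923^5 = 0.030784 × 13.8799 = 0.4273
Blocking probability P_5 = 0.4273 (42.73%)
L = ρ[1 - (K+1)ρ^K + Kρ^(K+1)] / [(1-ρ)(1-ρ^(K+1))]
L = 1.6923 × (1 - 6×13.87991 + 5×23.48898) / ((1 - 1.6923) × (1 - 23.48898)) = 3.8223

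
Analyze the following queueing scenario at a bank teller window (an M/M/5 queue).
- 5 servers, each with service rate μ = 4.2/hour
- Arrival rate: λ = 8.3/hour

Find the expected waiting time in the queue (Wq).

Traffic intensity: ρ = λ/(cμ) = 8.3/(5×4.2) = 0.3952
Since ρ = 0.3952 < 1, system is stable.
Offered load a = λ/μ = cρ = 8.3/4.2 = 1.9762
P₀ = [ Σₙ₌₀^4 aⁿ/n! + a^5/(5!(1-ρ)) ]⁻¹
Σ = a^0/0! + a^1/1! + a^2/2! + a^3/3! + a^4/4! = 1.00000 + 1.97619 + 1.95266 + 1.28628 + 0.635483 = 6.8506
a^5/(5!(1-ρ)) = 30.1401/(120 × 0.6048) = 0.4153
P₀ = 1/(6.8506 + 0.4153) = 0.1376
Lq = P₀·a^5·ρ / (5!(1-ρ)²) = 0.13763 × 30.1401 × 0.39524 / (120 × 0.36574) = 0.03736
Wq = Lq/λ = 0.03736/8.3 = 0.004501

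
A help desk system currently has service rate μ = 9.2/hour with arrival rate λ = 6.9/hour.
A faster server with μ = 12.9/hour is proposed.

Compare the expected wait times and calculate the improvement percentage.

System 1: ρ₁ = 6.9/9.2 = 0.7500, W₁ = 1/(9.2-6.9) = 0.43478
System 2: ρ₂ = 6.9/12.9 = 0.5349, W₂ = 1/(12.9-6.9) = 0.16667
Improvement: (W₁-W₂)/W₁ = (0.43478-0.16667)/0.43478 = 61.67%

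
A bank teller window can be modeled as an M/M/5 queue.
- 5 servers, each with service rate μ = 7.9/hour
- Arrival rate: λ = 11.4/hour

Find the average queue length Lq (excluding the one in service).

Traffic intensity: ρ = λ/(cμ) = 11.4/(5×7.9) = 0.2886
Since ρ = 0.2886 < 1, system is stable.
Offered load a = λ/μ = cρ = 11.4/7.9 = 1.4430
P₀ = [ Σₙ₌₀^4 aⁿ/n! + a^5/(5!(1-ρ)) ]⁻¹
Σ = a^0/0! + a^1/1! + a^2/2! + a^3/3! + a^4/4! = 1.0000 + 1.4430 + 1.0412 + 0.5008 + 0.1807 = 4.1657
a^5/(5!(1-ρ)) = 6.2573/(120 × 0.7114) = 0.07330
P₀ = 1/(4.1657 + 0.07330) = 0.2359
Lq = P₀·a^5·ρ / (5!(1-ρ)²) = 0.23590 × 6.2573 × 0.28861 / (120 × 0.50608) = 0.007015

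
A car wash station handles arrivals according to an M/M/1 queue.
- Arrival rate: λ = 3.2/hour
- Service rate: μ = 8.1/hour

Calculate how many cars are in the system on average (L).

ρ = λ/μ = 3.2/8.1 = 0.3951
For M/M/1: L = λ/(μ-λ)
L = 3.2/(8.1-3.2) = 3.2/4.90
L = 0.6531 cars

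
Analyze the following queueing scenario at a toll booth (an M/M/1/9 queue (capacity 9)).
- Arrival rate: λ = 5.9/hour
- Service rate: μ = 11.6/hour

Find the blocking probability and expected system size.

ρ = λ/μ = 5.9/11.6 = 0.50862
P₀ = (1-ρ)/(1-ρ^(K+1)) = (1-0.50862)/(1-0.50862^10) = 0.4913800/0.9988414 = 0.4919
P_K = P₀×ρ^K = 0.4919 × 0.50862^9 = 0.4919 × 0.002278 = 0.001121
Blocking probability P_9 = 0.001121 (0.11%)
L = ρ[1 - (K+1)ρ^K + Kρ^(K+1)] / [(1-ρ)(1-ρ^(K+1))]
L = 0.50862 × (1 - 10×0.002278 + 9×0.001159) / ((1 - 0.50862) × (1 - 0.001159)) = 1.0235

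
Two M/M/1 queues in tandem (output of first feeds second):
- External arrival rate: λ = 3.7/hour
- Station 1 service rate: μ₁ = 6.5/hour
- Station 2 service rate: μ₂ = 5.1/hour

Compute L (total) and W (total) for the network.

By Jackson's theorem, each station behaves as independent M/M/1.
Station 1: ρ₁ = 3.7/6.5 = 0.5692, L₁ = ρ₁/(1-ρ₁) = λ/(μ₁-λ) = 3.7/2.80 = 1.3214
Station 2: ρ₂ = 3.7/5.1 = 0.7255, L₂ = ρ₂/(1-ρ₂) = λ/(μ₂-λ) = 3.7/1.40 = 2.6429
Total: L = L₁ + L₂ = 1.3214 + 2.6429 = 3.9643
W = L/λ = 3.9643/3.7 = 1.0714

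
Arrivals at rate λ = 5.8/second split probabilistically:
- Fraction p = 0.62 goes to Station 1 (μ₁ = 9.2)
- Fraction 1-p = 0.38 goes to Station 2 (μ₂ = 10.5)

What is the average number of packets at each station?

Effective rates: λ₁ = 5.8×0.62 = 3.596, λ₂ = 5.8×0.38 = 2.204
Station 1: ρ₁ = 3.596/9.2 = 0.39087, L₁ = ρ₁/(1-ρ₁) = 0.39087/(1-0.39087) = 0.6417
Station 2: ρ₂ = 2.204/10.5 = 0.2099, L₂ = ρ₂/(1-ρ₂) = 0.2099/(1-0.2099) = 0.2657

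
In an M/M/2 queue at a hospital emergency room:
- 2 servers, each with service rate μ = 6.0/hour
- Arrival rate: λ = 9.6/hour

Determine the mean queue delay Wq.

Traffic intensity: ρ = λ/(cμ) = 9.6/(2×6.0) = 0.8000
Since ρ = 0.8000 < 1, system is stable.
Offered load a = λ/μ = cρ = 9.6/6.0 = 1.6000
P₀ = [ Σₙ₌₀^1 aⁿ/n! + a^2/(2!(1-ρ)) ]⁻¹
Σ = a^0/0! + a^1/1! = 1.0000 + 1.6000 = 2.6000
a^2/(2!(1-ρ)) = 2.5600/(2 × 0.2000) = 6.4000
P₀ = 1/(2.6000 + 6.4000) = 0.1111
Lq = P₀·a^2·ρ / (2!(1-ρ)²) = 0.11111 × 2.5600 × 0.80000 / (2 × 0.040000) = 2.8444
Wq = Lq/λ = 2.8444/9.6 = 0.2963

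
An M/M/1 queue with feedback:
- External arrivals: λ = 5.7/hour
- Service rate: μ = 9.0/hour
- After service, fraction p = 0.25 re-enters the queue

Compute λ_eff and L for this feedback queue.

Effective arrival rate: λ_eff = λ/(1-p) = 5.7/(1-0.25) = 5.7/0.75 = 7.6000
ρ = λ_eff/μ = 7.6000/9.0 = 0.844444
L = ρ/(1-ρ) = 0.844444/(1-0.844444) = 5.4286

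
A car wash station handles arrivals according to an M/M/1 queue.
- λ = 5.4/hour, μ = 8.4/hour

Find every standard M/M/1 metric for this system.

Step 1: ρ = λ/μ = 5.4/8.4 = 0.6429
Step 2: L = λ/(μ-λ) = 5.4/3.00 = 1.8000
Step 3: Lq = λ²/(μ(μ-λ)) = 29.16/(8.4×3.00) = 1.1571
Step 4: W = 1/(μ-λ) = 1/3.00 = 0.33333
Step 5: Wq = λ/(μ(μ-λ)) = 5.4/(8.4×3.00) = 0.2143
Step 6: P(0) = 1-ρ = 0.3571
Verify: L = λW = 5.4×0.33333 = 1.8000 ✔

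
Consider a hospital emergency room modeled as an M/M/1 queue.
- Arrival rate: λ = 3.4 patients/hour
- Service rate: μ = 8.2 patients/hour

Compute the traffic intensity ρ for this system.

Server utilization: ρ = λ/μ
ρ = 3.4/8.2 = 0.4146
The server is busy 41.46% of the time.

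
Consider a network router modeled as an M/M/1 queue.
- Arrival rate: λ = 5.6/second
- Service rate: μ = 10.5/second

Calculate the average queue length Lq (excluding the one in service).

ρ = λ/μ = 5.6/10.5 = 0.5333
For M/M/1: Lq = λ²/(μ(μ-λ))
Lq = 31.36/(10.5 × 4.90)
Lq = 0.6095 packets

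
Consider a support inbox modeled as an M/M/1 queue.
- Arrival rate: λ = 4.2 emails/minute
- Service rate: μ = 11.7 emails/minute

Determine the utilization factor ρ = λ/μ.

Server utilization: ρ = λ/μ
ρ = 4.2/11.7 = 0.3590
The server is busy 35.90% of the time.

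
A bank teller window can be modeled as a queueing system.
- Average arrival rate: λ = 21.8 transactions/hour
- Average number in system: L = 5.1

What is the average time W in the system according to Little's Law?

Little's Law: L = λW, so W = L/λ
W = 5.1/21.8 = 0.2339 hours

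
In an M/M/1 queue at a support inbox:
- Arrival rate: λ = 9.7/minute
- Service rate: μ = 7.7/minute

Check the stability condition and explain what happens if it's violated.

Stability requires ρ = λ/(cμ) < 1
ρ = 9.7/(1 × 7.7) = 9.7/7.70 = 1.2597
Since 1.2597 ≥ 1, the system is UNSTABLE.
Queue grows without bound. Need μ > λ = 9.7.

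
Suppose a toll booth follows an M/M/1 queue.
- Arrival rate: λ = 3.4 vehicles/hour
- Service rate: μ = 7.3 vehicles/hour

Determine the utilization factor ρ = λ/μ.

Server utilization: ρ = λ/μ
ρ = 3.4/7.3 = 0.4658
The server is busy 46.58% of the time.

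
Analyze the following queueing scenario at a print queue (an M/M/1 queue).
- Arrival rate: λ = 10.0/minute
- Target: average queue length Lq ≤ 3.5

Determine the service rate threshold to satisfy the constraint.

For M/M/1: Lq = λ²/(μ(μ-λ))
Need Lq ≤ 3.5, i.e. μ(μ-λ) ≥ λ²/3.5
μ² - 10.0μ - 100.00/3.5 ≥ 0  →  μ² - 10.0μ - 28.57143 ≥ 0
Quadratic formula (positive root): μ = [λ + √(λ² + 4×28.57143)]/2
Discriminant: 100.00 + 4×28.57143 = 214.2857, √214.2857 = 14.6385
μ ≥ (10.0 + 14.6385)/2 = 12.3193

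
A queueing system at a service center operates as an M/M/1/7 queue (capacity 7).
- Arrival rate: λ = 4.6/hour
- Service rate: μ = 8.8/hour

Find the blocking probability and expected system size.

ρ = λ/μ = 4.6/8.8 = 0.52273
P₀ = (1-ρ)/(1-ρ^(K+1)) = (1-0.52273)/(1-0.52273^8) = 0.47727/0.99443 = 0.4799
P_K = P₀×ρ^K = 0.479946 × 0.52273^7 = 0.479946 × 0.0106645 = 0.005118
Blocking probability P_7 = 0.005118 (0.51%)
L = ρ[1 - (K+1)ρ^K + Kρ^(K+1)] / [(1-ρ)(1-ρ^(K+1))]
L = 0.52273 × (1 - 8×0.01066 + 7×0.005575) / ((1 - 0.52273) × (1 - 0.005575)) = 1.0504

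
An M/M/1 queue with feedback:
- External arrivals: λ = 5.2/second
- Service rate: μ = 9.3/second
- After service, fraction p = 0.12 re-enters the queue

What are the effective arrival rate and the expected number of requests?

Effective arrival rate: λ_eff = λ/(1-p) = 5.2/(1-0.12) = 5.2/0.88 = 5.90909
ρ = λ_eff/μ = 5.90909/9.3 = 0.635386
L = ρ/(1-ρ) = 0.635386/(1-0.635386) = 1.7426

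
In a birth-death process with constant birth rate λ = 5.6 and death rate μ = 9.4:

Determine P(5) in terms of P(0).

For constant rates: P(n)/P(0) = (λ/μ)^n
P(5)/P(0) = (5.6/9.4)^5 = 0.59574^5 = 0.07504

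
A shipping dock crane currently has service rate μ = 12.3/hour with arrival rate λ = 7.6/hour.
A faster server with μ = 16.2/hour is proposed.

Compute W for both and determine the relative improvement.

System 1: ρ₁ = 7.6/12.3 = 0.6179, W₁ = 1/(12.3-7.6) = 0.2128
System 2: ρ₂ = 7.6/16.2 = 0.4691, W₂ = 1/(16.2-7.6) = 0.1163
Improvement: (W₁-W₂)/W₁ = (0.2128-0.1163)/0.2128 = 45.35%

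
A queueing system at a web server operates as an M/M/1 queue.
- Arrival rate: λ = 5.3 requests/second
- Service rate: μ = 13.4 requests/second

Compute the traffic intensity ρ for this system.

Server utilization: ρ = λ/μ
ρ = 5.3/13.4 = 0.3955
The server is busy 39.55% of the time.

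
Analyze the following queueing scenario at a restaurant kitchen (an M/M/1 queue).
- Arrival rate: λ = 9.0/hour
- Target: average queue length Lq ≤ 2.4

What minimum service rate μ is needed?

For M/M/1: Lq = λ²/(μ(μ-λ))
Need Lq ≤ 2.4, i.e. μ(μ-λ) ≥ λ²/2.4
μ² - 9.0μ - 81.00/2.4 ≥ 0  →  μ² - 9.0μ - 33.7500 ≥ 0
Quadratic formula (positive root): μ = [λ + √(λ² + 4×33.7500)]/2
Discriminant: 81.00 + 4×33.7500 = 216.0000, √216.0000 = 14.69694
μ ≥ (9.0 + 14.69694)/2 = 11.8485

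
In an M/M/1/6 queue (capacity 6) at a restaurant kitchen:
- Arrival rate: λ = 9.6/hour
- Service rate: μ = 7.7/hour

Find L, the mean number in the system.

ρ = λ/μ = 9.6/7.7 = 1.24675
P₀ = (1-ρ)/(1-ρ^(K+1)) = (1-1.24675)/(1-1.24675^7) = -0.24675/-3.6823 = 0.06701
P_K = P₀×ρ^K = 0.06701 × 1.24675^6 = 0.06701 × 3.7556 = 0.2517
L = ρ[1 - (K+1)ρ^K + Kρ^(K+1)] / [(1-ρ)(1-ρ^(K+1))]
L = 1.24675 × (1 - 7×3.7556 + 6×4.6823) / ((1 - 1.24675) × (1 - 4.6823)) = 3.8483 orders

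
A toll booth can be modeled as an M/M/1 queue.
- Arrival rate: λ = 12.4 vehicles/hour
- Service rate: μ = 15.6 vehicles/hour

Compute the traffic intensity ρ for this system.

Server utilization: ρ = λ/μ
ρ = 12.4/15.6 = 0.7949
The server is busy 79.49% of the time.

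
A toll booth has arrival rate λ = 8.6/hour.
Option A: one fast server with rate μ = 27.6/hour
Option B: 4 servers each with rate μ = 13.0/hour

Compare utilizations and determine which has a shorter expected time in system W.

Option A: single server μ = 27.6 (M/M/1)
  ρ_A = 8.6/27.6 = 0.3116
  W_A = 1/(μ-λ) = 1/(27.6-8.6) = 1/19.00 = 0.05263

Option B: 4 servers μ = 13.0 (M/M/4)
  ρ_B = λ/(cμ) = 8.6/(4×13.0) = 0.1654
  Offered load a = λ/μ = cρ = 8.6/13.0 = 0.6615
  P₀ = [ Σₙ₌₀^3 aⁿ/n! + a^4/(4!(1-ρ)) ]⁻¹
  Σ = a^0/0! + a^1/1! + a^2/2! + a^3/3! = 1.0000 + 0.66154 + 0.21882 + 0.048252 = 1.9286
  a^4/(4!(1-ρ)) = 0.19152/(24 × 0.83462) = 0.009561
  P₀ = 1/(1.9286 + 0.009561) = 0.5160
  Lq = P₀·a^4·ρ / (4!(1-ρ)²) = 0.5160 × 0.1915 × 0.1654 / (24 × 0.6966) = 0.0009776
  Wq_B = Lq/λ = 0.0009776/8.6 = 0.00011367
  W_B = Wq_B + 1/μ = 0.00011367 + 0.076923 = 0.07704

Since W_A = 0.05263 < W_B = 0.07704, Option A (single fast server) has the shorter time in system.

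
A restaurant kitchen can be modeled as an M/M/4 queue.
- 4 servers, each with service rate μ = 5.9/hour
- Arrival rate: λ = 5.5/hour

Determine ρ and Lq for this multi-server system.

Traffic intensity: ρ = λ/(cμ) = 5.5/(4×5.9) = 0.2331
Since ρ = 0.2331 < 1, system is stable.
Offered load a = λ/μ = cρ = 5.5/5.9 = 0.9322
P₀ = [ Σₙ₌₀^3 aⁿ/n! + a^4/(4!(1-ρ)) ]⁻¹
Σ = a^0/0! + a^1/1! + a^2/2! + a^3/3! = 1.0000 + 0.9322 + 0.4345 + 0.1350 = 2.5017
a^4/(4!(1-ρ)) = 0.7552/(24 × 0.7669) = 0.04103
P₀ = 1/(2.5017 + 0.04103) = 0.3933
Lq = P₀·a^4·ρ / (4!(1-ρ)²) = 0.39328 × 0.75517 × 0.23305 / (24 × 0.58821) = 0.004903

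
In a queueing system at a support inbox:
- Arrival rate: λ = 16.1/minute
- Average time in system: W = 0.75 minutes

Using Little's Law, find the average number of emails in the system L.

Little's Law: L = λW
L = 16.1 × 0.75 = 12.0750 emails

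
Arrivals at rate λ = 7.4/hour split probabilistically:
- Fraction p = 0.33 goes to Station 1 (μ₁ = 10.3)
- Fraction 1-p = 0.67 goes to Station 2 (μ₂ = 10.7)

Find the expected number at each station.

Effective rates: λ₁ = 7.4×0.33 = 2.442, λ₂ = 7.4×0.67 = 4.958
Station 1: ρ₁ = 2.442/10.3 = 0.2371, L₁ = ρ₁/(1-ρ₁) = 0.2371/(1-0.2371) = 0.3108
Station 2: ρ₂ = 4.958/10.7 = 0.463364, L₂ = ρ₂/(1-ρ₂) = 0.463364/(1-0.463364) = 0.8635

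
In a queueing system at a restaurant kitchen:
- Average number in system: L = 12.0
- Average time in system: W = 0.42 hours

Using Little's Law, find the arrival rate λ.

Little's Law: L = λW, so λ = L/W
λ = 12.0/0.42 = 28.5714 orders/hour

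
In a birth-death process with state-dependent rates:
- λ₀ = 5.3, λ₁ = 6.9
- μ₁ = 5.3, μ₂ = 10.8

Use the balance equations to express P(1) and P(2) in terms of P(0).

Balance equations:
State 0: λ₀P₀ = μ₁P₁ → P₁ = (λ₀/μ₁)P₀ = (5.3/5.3)P₀ = 1.0000P₀
State 1: P₂ = (λ₀λ₁)/(μ₁μ₂)P₀ = (5.3×6.9)/(5.3×10.8)P₀ = 0.6389P₀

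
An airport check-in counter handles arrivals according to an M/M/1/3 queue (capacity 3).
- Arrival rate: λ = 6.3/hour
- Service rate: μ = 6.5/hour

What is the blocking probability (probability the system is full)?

ρ = λ/μ = 6.3/6.5 = 0.96923
P₀ = (1-ρ)/(1-ρ^(K+1)) = (1-0.96923)/(1-0.96923^4) = 0.0307700/0.117515 = 0.2618
P_K = P₀×ρ^K = 0.2618 × 0.96923^3 = 0.2618 × 0.9105 = 0.2384
Blocking probability = 23.84%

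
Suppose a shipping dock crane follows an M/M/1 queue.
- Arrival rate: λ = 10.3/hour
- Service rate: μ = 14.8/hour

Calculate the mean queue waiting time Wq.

First, compute utilization: ρ = λ/μ = 10.3/14.8 = 0.6959
For M/M/1: Wq = λ/(μ(μ-λ))
Wq = 10.3/(14.8 × (14.8-10.3))
Wq = 10.3/(14.8 × 4.50)
Wq = 0.1547 hours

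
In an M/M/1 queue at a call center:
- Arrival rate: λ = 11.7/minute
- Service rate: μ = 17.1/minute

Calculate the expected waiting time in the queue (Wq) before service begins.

First, compute utilization: ρ = λ/μ = 11.7/17.1 = 0.6842
For M/M/1: Wq = λ/(μ(μ-λ))
Wq = 11.7/(17.1 × (17.1-11.7))
Wq = 11.7/(17.1 × 5.40)
Wq = 0.1267 minutes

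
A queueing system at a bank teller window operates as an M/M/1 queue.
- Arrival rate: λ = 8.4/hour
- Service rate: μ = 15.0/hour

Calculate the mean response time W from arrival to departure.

First, compute utilization: ρ = λ/μ = 8.4/15.0 = 0.5600
For M/M/1: W = 1/(μ-λ)
W = 1/(15.0-8.4) = 1/6.60
W = 0.1515 hours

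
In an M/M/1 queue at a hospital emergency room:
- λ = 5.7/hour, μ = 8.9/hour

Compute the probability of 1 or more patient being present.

ρ = λ/μ = 5.7/8.9 = 0.6404
P(N ≥ n) = ρⁿ
P(N ≥ 1) = 0.6404^1
P(N ≥ 1) = 0.6404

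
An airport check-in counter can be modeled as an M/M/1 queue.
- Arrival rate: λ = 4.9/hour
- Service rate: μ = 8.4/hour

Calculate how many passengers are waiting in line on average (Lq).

ρ = λ/μ = 4.9/8.4 = 0.5833
For M/M/1: Lq = λ²/(μ(μ-λ))
Lq = 24.01/(8.4 × 3.50)
Lq = 0.8167 passengers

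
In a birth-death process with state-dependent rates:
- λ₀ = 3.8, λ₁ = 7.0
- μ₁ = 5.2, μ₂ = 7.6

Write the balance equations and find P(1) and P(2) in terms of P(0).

Balance equations:
State 0: λ₀P₀ = μ₁P₁ → P₁ = (λ₀/μ₁)P₀ = (3.8/5.2)P₀ = 0.7308P₀
State 1: P₂ = (λ₀λ₁)/(μ₁μ₂)P₀ = (3.8×7.0)/(5.2×7.6)P₀ = 0.6731P₀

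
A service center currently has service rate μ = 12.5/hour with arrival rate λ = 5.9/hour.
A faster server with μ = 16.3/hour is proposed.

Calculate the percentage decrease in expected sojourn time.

System 1: ρ₁ = 5.9/12.5 = 0.4720, W₁ = 1/(12.5-5.9) = 0.15152
System 2: ρ₂ = 5.9/16.3 = 0.3620, W₂ = 1/(16.3-5.9) = 0.096154
Improvement: (W₁-W₂)/W₁ = (0.15152-0.096154)/0.15152 = 36.54%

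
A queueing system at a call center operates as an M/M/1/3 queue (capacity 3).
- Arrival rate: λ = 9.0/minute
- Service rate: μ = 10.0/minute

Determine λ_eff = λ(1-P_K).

ρ = λ/μ = 9.0/10.0 = 0.9000
P₀ = (1-ρ)/(1-ρ^(K+1)) = (1-0.9000)/(1-0.9000^4) = 0.1000/0.3439 = 0.2908
P_K = P₀×ρ^K = 0.2908 × 0.9000^3 = 0.2908 × 0.7290 = 0.2120
λ_eff = λ(1-P_K) = 9.0 × (1 - 0.21198) = 9.0 × 0.78802 = 7.0922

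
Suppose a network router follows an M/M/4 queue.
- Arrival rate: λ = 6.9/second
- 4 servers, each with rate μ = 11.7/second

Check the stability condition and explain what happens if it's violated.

Stability requires ρ = λ/(cμ) < 1
ρ = 6.9/(4 × 11.7) = 6.9/46.80 = 0.1474
Since 0.1474 < 1, the system is STABLE.
The servers are busy 14.74% of the time.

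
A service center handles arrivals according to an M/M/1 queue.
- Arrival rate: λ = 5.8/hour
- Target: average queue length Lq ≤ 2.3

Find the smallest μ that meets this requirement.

For M/M/1: Lq = λ²/(μ(μ-λ))
Need Lq ≤ 2.3, i.e. μ(μ-λ) ≥ λ²/2.3
μ² - 5.8μ - 33.64/2.3 ≥ 0  →  μ² - 5.8μ - 14.626087 ≥ 0
Quadratic formula (positive root): μ = [λ + √(λ² + 4×14.626087)]/2
Discriminant: 33.64 + 4×14.626087 = 92.1443, √92.1443 = 9.5992
μ ≥ (5.8 + 9.5992)/2 = 7.6996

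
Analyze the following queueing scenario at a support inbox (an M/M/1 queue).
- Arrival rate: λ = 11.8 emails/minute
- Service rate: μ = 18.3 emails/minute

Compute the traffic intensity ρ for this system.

Server utilization: ρ = λ/μ
ρ = 11.8/18.3 = 0.6448
The server is busy 64.48% of the time.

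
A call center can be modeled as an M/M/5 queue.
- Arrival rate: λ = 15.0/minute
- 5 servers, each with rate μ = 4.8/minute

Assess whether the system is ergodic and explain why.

Stability requires ρ = λ/(cμ) < 1
ρ = 15.0/(5 × 4.8) = 15.0/24.00 = 0.6250
Since 0.6250 < 1, the system is STABLE.
The servers are busy 62.50% of the time.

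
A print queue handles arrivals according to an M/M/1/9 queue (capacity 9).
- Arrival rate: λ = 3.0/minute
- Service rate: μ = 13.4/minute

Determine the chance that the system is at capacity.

ρ = λ/μ = 3.0/13.4 = 0.22388
P₀ = (1-ρ)/(1-ρ^(K+1)) = (1-0.22388)/(1-0.22388^10) = 0.7761/1.0000 = 0.7761
P_K = P₀×ρ^K = 0.7761 × 0.22388^9 = 0.7761 × 0.000001413 = 0.000001097
Blocking probability = 0.0001097%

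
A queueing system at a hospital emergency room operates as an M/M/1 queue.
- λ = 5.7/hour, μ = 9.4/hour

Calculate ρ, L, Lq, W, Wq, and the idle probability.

Step 1: ρ = λ/μ = 5.7/9.4 = 0.6064
Step 2: L = λ/(μ-λ) = 5.7/3.70 = 1.5405
Step 3: Lq = λ²/(μ(μ-λ)) = 32.49/(9.4×3.70) = 0.9342
Step 4: W = 1/(μ-λ) = 1/3.70 = 0.27027
Step 5: Wq = λ/(μ(μ-λ)) = 5.7/(9.4×3.70) = 0.1639
Step 6: P(0) = 1-ρ = 0.3936
Verify: L = λW = 5.7×0.27027 = 1.5405 ✔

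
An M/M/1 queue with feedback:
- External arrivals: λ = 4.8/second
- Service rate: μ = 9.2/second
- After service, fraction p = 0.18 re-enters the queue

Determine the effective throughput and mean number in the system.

Effective arrival rate: λ_eff = λ/(1-p) = 4.8/(1-0.18) = 4.8/0.82 = 5.8537
ρ = λ_eff/μ = 5.8537/9.2 = 0.63627
L = ρ/(1-ρ) = 0.63627/(1-0.63627) = 1.7493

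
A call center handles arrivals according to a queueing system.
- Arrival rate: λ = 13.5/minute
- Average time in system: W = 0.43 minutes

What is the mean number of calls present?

Little's Law: L = λW
L = 13.5 × 0.43 = 5.8050 calls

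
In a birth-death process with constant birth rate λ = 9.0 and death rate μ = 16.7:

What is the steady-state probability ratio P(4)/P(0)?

For constant rates: P(n)/P(0) = (λ/μ)^n
P(4)/P(0) = (9.0/16.7)^4 = 0.53892^4 = 0.08435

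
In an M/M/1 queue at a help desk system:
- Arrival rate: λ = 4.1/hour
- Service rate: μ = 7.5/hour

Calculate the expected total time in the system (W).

First, compute utilization: ρ = λ/μ = 4.1/7.5 = 0.5467
For M/M/1: W = 1/(μ-λ)
W = 1/(7.5-4.1) = 1/3.40
W = 0.2941 hours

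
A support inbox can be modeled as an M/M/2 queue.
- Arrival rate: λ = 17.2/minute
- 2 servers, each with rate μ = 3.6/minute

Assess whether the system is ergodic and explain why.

Stability requires ρ = λ/(cμ) < 1
ρ = 17.2/(2 × 3.6) = 17.2/7.20 = 2.3889
Since 2.3889 ≥ 1, the system is UNSTABLE.
Need c > λ/μ = 17.2/3.6 = 4.78.
Minimum servers needed: c = 5.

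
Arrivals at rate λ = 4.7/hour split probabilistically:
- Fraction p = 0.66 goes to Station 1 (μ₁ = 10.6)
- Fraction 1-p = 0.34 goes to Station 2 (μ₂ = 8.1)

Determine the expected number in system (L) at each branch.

Effective rates: λ₁ = 4.7×0.66 = 3.102, λ₂ = 4.7×0.34 = 1.598
Station 1: ρ₁ = 3.102/10.6 = 0.29264, L₁ = ρ₁/(1-ρ₁) = 0.29264/(1-0.29264) = 0.4137
Station 2: ρ₂ = 1.598/8.1 = 0.1973, L₂ = ρ₂/(1-ρ₂) = 0.1973/(1-0.1973) = 0.2458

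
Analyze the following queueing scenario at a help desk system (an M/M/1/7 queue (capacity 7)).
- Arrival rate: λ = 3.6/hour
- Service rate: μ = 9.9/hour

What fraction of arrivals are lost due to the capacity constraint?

ρ = λ/μ = 3.6/9.9 = 0.36364
P₀ = (1-ρ)/(1-ρ^(K+1)) = (1-0.36364)/(1-0.36364^8) = 0.6364/0.9997 = 0.6366
P_K = P₀×ρ^K = 0.63655 × 0.36364^7 = 0.63655 × 0.00084082 = 0.0005352
Blocking probability = 0.05352%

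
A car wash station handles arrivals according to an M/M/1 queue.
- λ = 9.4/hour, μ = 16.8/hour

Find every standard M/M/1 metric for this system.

Step 1: ρ = λ/μ = 9.4/16.8 = 0.5595
Step 2: L = λ/(μ-λ) = 9.4/7.40 = 1.2703
Step 3: Lq = λ²/(μ(μ-λ)) = 88.36/(16.8×7.40) = 0.7107
Step 4: W = 1/(μ-λ) = 1/7.40 = 0.13514
Step 5: Wq = λ/(μ(μ-λ)) = 9.4/(16.8×7.40) = 0.07561
Step 6: P(0) = 1-ρ = 0.4405
Verify: L = λW = 9.4×0.13514 = 1.2703 ✔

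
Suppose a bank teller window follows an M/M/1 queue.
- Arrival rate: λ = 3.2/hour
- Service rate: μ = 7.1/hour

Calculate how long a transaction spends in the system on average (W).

First, compute utilization: ρ = λ/μ = 3.2/7.1 = 0.4507
For M/M/1: W = 1/(μ-λ)
W = 1/(7.1-3.2) = 1/3.90
W = 0.2564 hours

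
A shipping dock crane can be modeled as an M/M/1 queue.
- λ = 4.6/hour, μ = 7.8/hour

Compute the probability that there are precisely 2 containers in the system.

ρ = λ/μ = 4.6/7.8 = 0.5897
P(n) = (1-ρ)ρⁿ
P(2) = (1-0.5897) × 0.5897^2
P(2) = 0.4103 × 0.3477
P(2) = 0.1427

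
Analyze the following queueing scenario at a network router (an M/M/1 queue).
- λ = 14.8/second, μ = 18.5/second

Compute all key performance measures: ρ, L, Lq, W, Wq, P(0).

Step 1: ρ = λ/μ = 14.8/18.5 = 0.8000
Step 2: L = λ/(μ-λ) = 14.8/3.70 = 4.0000
Step 3: Lq = λ²/(μ(μ-λ)) = 219.04/(18.5×3.70) = 3.2000
Step 4: W = 1/(μ-λ) = 1/3.70 = 0.27027
Step 5: Wq = λ/(μ(μ-λ)) = 14.8/(18.5×3.70) = 0.2162
Step 6: P(0) = 1-ρ = 0.2000
Verify: L = λW = 14.8×0.27027 = 4.0000 ✔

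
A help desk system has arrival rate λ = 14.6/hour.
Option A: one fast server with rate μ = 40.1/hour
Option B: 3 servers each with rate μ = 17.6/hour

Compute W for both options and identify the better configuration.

Option A: single server μ = 40.1 (M/M/1)
  ρ_A = 14.6/40.1 = 0.3641
  W_A = 1/(μ-λ) = 1/(40.1-14.6) = 1/25.50 = 0.03922

Option B: 3 servers μ = 17.6 (M/M/3)
  ρ_B = λ/(cμ) = 14.6/(3×17.6) = 0.2765
  Offered load a = λ/μ = cρ = 14.6/17.6 = 0.8295
  P₀ = [ Σₙ₌₀^2 aⁿ/n! + a^3/(3!(1-ρ)) ]⁻¹
  Σ = a^0/0! + a^1/1! + a^2/2! = 1.0000 + 0.8295 + 0.3441 = 2.1736
  a^3/(3!(1-ρ)) = 0.5708/(6 × 0.7235) = 0.1315
  P₀ = 1/(2.1736 + 0.1315) = 0.4338
  Lq = P₀·a^3·ρ / (3!(1-ρ)²) = 0.4338 × 0.5708 × 0.2765 / (6 × 0.5234) = 0.02180
  Wq_B = Lq/λ = 0.02180/14.6 = 0.001493
  W_B = Wq_B + 1/μ = 0.001493 + 0.05682 = 0.05831

Since W_A = 0.03922 < W_B = 0.05831, Option A (single fast server) has the shorter time in system.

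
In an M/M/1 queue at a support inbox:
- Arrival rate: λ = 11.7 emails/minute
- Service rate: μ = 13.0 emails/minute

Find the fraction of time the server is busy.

Server utilization: ρ = λ/μ
ρ = 11.7/13.0 = 0.9000
The server is busy 90.00% of the time.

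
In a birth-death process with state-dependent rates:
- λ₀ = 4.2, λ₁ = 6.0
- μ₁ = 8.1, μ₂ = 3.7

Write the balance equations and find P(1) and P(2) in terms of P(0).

Balance equations:
State 0: λ₀P₀ = μ₁P₁ → P₁ = (λ₀/μ₁)P₀ = (4.2/8.1)P₀ = 0.5185P₀
State 1: P₂ = (λ₀λ₁)/(μ₁μ₂)P₀ = (4.2×6.0)/(8.1×3.7)P₀ = 0.8408P₀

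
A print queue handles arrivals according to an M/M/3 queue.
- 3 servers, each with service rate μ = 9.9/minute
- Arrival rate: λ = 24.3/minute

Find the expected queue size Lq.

Traffic intensity: ρ = λ/(cμ) = 24.3/(3×9.9) = 0.8182
Since ρ = 0.8182 < 1, system is stable.
Offered load a = λ/μ = cρ = 24.3/9.9 = 2.4545
P₀ = [ Σₙ₌₀^2 aⁿ/n! + a^3/(3!(1-ρ)) ]⁻¹
Σ = a^0/0! + a^1/1! + a^2/2! = 1.0000 + 2.4545 + 3.0124 = 6.4669
a^3/(3!(1-ρ)) = 14.7881/(6 × 0.181818) = 13.5558
P₀ = 1/(6.4669 + 13.5558) = 0.04994
Lq = P₀·a^3·ρ / (3!(1-ρ)²) = 0.0499432 × 14.7881 × 0.818182 / (6 × 0.0330579) = 3.0466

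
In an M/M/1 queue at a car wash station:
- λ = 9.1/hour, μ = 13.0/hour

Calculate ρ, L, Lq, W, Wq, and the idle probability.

Step 1: ρ = λ/μ = 9.1/13.0 = 0.7000
Step 2: L = λ/(μ-λ) = 9.1/3.90 = 2.3333
Step 3: Lq = λ²/(μ(μ-λ)) = 82.81/(13.0×3.90) = 1.6333
Step 4: W = 1/(μ-λ) = 1/3.90 = 0.25641
Step 5: Wq = λ/(μ(μ-λ)) = 9.1/(13.0×3.90) = 0.1795
Step 6: P(0) = 1-ρ = 0.3000
Verify: L = λW = 9.1×0.25641 = 2.3333 ✔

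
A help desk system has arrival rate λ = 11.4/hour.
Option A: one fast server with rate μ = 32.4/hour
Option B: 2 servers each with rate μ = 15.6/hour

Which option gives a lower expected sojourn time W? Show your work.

Option A: single server μ = 32.4 (M/M/1)
  ρ_A = 11.4/32.4 = 0.3519
  W_A = 1/(μ-λ) = 1/(32.4-11.4) = 1/21.00 = 0.04762

Option B: 2 servers μ = 15.6 (M/M/2)
  ρ_B = λ/(cμ) = 11.4/(2×15.6) = 0.3654
  Offered load a = λ/μ = cρ = 11.4/15.6 = 0.7308
  P₀ = [ Σₙ₌₀^1 aⁿ/n! + a^2/(2!(1-ρ)) ]⁻¹
  Σ = a^0/0! + a^1/1! = 1.0000 + 0.7308 = 1.7308
  a^2/(2!(1-ρ)) = 0.5340/(2 × 0.6346) = 0.4207
  P₀ = 1/(1.7308 + 0.4207) = 0.4648
  Lq = P₀·a^2·ρ / (2!(1-ρ)²) = 0.4648 × 0.5340 × 0.3654 / (2 × 0.4027) = 0.1126
  Wq_B = Lq/λ = 0.1126/11.4 = 0.009877
  W_B = Wq_B + 1/μ = 0.009877 + 0.06410 = 0.07398

Since W_A = 0.04762 < W_B = 0.07398, Option A (single fast server) has the shorter time in system.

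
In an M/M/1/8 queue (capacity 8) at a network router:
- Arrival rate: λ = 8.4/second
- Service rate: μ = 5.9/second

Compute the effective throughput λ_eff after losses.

ρ = λ/μ = 8.4/5.9 = 1.42373
P₀ = (1-ρ)/(1-ρ^(K+1)) = (1-1.42373)/(1-1.42373^9) = -0.4237/-23.0353 = 0.01839
P_K = P₀×ρ^K = 0.01839 × 1.42373^8 = 0.01839 × 16.8819 = 0.3105
λ_eff = λ(1-P_K) = 8.4 × (1 - 0.31054) = 8.4 × 0.68946 = 5.7915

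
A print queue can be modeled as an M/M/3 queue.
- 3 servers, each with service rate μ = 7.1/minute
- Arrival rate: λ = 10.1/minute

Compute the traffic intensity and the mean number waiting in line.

Traffic intensity: ρ = λ/(cμ) = 10.1/(3×7.1) = 0.4742
Since ρ = 0.4742 < 1, system is stable.
Offered load a = λ/μ = cρ = 10.1/7.1 = 1.4225
P₀ = [ Σₙ₌₀^2 aⁿ/n! + a^3/(3!(1-ρ)) ]⁻¹
Σ = a^0/0! + a^1/1! + a^2/2! = 1.0000 + 1.4225 + 1.0118 = 3.4343
a^3/(3!(1-ρ)) = 2.8787/(6 × 0.52582) = 0.9124
P₀ = 1/(3.4343 + 0.9124) = 0.2301
Lq = P₀·a^3·ρ / (3!(1-ρ)²) = 0.2301 × 2.8787 × 0.4742 / (6 × 0.2765) = 0.1893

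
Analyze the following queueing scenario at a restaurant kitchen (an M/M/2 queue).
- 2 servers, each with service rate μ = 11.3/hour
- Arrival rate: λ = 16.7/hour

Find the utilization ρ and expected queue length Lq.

Traffic intensity: ρ = λ/(cμ) = 16.7/(2×11.3) = 0.7389
Since ρ = 0.7389 < 1, system is stable.
Offered load a = λ/μ = cρ = 16.7/11.3 = 1.4779
P₀ = [ Σₙ₌₀^1 aⁿ/n! + a^2/(2!(1-ρ)) ]⁻¹
Σ = a^0/0! + a^1/1! = 1.0000 + 1.4779 = 2.4779
a^2/(2!(1-ρ)) = 2.1841/(2 × 0.26106) = 4.1831
P₀ = 1/(2.4779 + 4.1831) = 0.1501
Lq = P₀·a^2·ρ / (2!(1-ρ)²) = 0.15013 × 2.1841 × 0.73894 / (2 × 0.068153) = 1.7776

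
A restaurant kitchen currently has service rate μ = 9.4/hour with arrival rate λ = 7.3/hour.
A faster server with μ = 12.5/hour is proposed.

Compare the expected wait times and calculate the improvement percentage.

System 1: ρ₁ = 7.3/9.4 = 0.7766, W₁ = 1/(9.4-7.3) = 0.4762
System 2: ρ₂ = 7.3/12.5 = 0.5840, W₂ = 1/(12.5-7.3) = 0.1923
Improvement: (W₁-W₂)/W₁ = (0.4762-0.1923)/0.4762 = 59.62%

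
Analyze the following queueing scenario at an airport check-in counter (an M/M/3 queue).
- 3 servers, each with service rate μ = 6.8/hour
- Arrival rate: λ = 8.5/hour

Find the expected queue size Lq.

Traffic intensity: ρ = λ/(cμ) = 8.5/(3×6.8) = 0.4167
Since ρ = 0.4167 < 1, system is stable.
Offered load a = λ/μ = cρ = 8.5/6.8 = 1.2500
P₀ = [ Σₙ₌₀^2 aⁿ/n! + a^3/(3!(1-ρ)) ]⁻¹
Σ = a^0/0! + a^1/1! + a^2/2! = 1.0000 + 1.2500 + 0.7812 = 3.0312
a^3/(3!(1-ρ)) = 1.9531/(6 × 0.58333) = 0.5580
P₀ = 1/(3.0312 + 0.5580) = 0.2786
Lq = P₀·a^3·ρ / (3!(1-ρ)²) = 0.27861 × 1.9531 × 0.41667 / (6 × 0.34028) = 0.1111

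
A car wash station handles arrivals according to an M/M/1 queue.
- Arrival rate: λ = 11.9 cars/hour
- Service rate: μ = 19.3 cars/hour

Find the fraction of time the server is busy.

Server utilization: ρ = λ/μ
ρ = 11.9/19.3 = 0.6166
The server is busy 61.66% of the time.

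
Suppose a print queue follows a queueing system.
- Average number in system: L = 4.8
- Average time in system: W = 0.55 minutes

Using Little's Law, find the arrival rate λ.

Little's Law: L = λW, so λ = L/W
λ = 4.8/0.55 = 8.7273 jobs/minute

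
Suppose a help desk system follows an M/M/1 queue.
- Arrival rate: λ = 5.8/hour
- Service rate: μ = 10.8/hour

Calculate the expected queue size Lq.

ρ = λ/μ = 5.8/10.8 = 0.5370
For M/M/1: Lq = λ²/(μ(μ-λ))
Lq = 33.64/(10.8 × 5.00)
Lq = 0.6230 tickets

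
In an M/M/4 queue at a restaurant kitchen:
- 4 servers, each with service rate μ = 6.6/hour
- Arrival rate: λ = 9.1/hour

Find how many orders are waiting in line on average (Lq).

Traffic intensity: ρ = λ/(cμ) = 9.1/(4×6.6) = 0.3447
Since ρ = 0.3447 < 1, system is stable.
Offered load a = λ/μ = cρ = 9.1/6.6 = 1.3788
P₀ = [ Σₙ₌₀^3 aⁿ/n! + a^4/(4!(1-ρ)) ]⁻¹
Σ = a^0/0! + a^1/1! + a^2/2! + a^3/3! = 1.0000 + 1.3788 + 0.9505 + 0.4369 = 3.7662
a^4/(4!(1-ρ)) = 3.6140/(24 × 0.6553) = 0.2298
P₀ = 1/(3.7662 + 0.2298) = 0.2503
Lq = P₀·a^4·ρ / (4!(1-ρ)²) = 0.25025 × 3.6140 × 0.34470 / (24 × 0.42942) = 0.03025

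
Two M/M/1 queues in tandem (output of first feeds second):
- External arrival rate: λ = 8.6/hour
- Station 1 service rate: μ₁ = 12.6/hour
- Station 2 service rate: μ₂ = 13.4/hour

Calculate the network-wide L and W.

By Jackson's theorem, each station behaves as independent M/M/1.
Station 1: ρ₁ = 8.6/12.6 = 0.6825, L₁ = ρ₁/(1-ρ₁) = λ/(μ₁-λ) = 8.6/4.00 = 2.1500
Station 2: ρ₂ = 8.6/13.4 = 0.6418, L₂ = ρ₂/(1-ρ₂) = λ/(μ₂-λ) = 8.6/4.80 = 1.7917
Total: L = L₁ + L₂ = 2.1500 + 1.7917 = 3.9417
W = L/λ = 3.9417/8.6 = 0.4583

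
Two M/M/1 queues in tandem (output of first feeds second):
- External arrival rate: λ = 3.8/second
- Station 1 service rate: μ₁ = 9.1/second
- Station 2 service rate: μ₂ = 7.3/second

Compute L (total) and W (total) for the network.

By Jackson's theorem, each station behaves as independent M/M/1.
Station 1: ρ₁ = 3.8/9.1 = 0.4176, L₁ = ρ₁/(1-ρ₁) = λ/(μ₁-λ) = 3.8/5.30 = 0.7170
Station 2: ρ₂ = 3.8/7.3 = 0.5205, L₂ = ρ₂/(1-ρ₂) = λ/(μ₂-λ) = 3.8/3.50 = 1.0857
Total: L = L₁ + L₂ = 0.7170 + 1.0857 = 1.8027
W = L/λ = 1.8027/3.8 = 0.4744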